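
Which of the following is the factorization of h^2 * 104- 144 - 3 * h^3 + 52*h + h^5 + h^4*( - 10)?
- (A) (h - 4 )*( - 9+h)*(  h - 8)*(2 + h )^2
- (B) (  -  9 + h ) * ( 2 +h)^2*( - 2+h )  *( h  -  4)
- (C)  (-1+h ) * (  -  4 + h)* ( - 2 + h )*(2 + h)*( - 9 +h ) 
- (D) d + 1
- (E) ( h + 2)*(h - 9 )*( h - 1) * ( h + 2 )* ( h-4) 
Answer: E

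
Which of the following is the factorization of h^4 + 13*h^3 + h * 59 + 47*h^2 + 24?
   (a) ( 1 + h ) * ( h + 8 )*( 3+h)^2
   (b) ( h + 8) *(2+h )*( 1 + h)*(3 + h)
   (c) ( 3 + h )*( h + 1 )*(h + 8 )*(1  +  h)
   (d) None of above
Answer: c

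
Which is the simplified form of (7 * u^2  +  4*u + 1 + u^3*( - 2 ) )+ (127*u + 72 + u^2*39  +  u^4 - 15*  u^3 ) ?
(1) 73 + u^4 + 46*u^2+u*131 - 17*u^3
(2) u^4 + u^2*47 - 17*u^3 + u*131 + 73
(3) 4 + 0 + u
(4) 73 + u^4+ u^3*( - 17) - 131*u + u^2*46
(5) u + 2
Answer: 1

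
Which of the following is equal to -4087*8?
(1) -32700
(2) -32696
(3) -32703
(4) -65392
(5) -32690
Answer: 2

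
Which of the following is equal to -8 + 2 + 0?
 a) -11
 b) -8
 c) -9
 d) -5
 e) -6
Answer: e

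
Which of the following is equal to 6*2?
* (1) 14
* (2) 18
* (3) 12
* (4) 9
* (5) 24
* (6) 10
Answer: 3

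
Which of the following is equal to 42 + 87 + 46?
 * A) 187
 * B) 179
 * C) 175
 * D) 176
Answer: C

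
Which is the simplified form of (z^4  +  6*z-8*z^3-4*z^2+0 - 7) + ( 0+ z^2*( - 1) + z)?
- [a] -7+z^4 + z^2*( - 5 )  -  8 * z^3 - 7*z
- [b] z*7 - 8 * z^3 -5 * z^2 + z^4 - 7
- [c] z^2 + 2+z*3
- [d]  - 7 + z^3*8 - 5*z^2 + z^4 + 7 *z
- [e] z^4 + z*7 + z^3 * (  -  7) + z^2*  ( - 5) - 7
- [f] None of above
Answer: b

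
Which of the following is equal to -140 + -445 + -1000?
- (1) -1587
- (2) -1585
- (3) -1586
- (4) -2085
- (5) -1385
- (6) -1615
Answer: 2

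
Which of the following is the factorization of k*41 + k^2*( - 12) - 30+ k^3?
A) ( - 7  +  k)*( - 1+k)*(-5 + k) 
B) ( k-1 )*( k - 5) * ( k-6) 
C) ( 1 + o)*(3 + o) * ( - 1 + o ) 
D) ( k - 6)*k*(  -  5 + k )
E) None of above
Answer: B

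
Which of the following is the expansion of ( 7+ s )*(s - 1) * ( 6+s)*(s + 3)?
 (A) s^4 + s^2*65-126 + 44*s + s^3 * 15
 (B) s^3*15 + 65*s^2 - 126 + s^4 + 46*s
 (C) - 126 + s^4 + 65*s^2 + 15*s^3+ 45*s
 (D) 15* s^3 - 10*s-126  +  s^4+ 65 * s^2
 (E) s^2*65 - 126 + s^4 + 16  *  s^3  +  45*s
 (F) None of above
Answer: C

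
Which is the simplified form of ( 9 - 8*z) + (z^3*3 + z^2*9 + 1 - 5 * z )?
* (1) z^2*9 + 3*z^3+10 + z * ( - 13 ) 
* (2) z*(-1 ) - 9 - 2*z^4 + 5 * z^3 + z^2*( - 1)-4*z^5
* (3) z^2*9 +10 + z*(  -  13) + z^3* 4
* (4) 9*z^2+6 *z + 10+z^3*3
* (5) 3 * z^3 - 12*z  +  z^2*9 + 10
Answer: 1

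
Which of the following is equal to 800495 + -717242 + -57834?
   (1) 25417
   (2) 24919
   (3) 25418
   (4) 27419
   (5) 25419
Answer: 5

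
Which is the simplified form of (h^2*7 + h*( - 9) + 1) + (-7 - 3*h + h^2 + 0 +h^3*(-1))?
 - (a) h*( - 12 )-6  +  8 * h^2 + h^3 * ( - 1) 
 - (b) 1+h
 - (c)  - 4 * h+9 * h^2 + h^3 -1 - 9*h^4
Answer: a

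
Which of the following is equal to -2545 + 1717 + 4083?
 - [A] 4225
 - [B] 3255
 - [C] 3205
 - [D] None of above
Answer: B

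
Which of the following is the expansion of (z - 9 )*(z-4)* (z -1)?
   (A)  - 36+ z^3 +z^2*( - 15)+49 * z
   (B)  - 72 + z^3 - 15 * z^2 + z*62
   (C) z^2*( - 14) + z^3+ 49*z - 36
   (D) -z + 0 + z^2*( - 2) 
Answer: C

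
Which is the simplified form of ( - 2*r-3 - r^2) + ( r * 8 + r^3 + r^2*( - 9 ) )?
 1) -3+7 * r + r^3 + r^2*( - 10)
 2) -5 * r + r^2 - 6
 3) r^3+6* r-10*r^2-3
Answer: 3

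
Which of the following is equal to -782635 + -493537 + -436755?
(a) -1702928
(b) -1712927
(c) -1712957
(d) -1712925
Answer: b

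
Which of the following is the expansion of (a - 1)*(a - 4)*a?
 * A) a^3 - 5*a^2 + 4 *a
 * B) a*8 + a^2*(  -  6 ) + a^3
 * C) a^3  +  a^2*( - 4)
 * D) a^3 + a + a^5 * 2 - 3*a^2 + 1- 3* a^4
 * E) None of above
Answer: A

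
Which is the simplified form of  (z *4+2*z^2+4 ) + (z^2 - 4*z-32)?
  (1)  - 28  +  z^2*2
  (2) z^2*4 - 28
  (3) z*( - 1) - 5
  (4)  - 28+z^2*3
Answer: 4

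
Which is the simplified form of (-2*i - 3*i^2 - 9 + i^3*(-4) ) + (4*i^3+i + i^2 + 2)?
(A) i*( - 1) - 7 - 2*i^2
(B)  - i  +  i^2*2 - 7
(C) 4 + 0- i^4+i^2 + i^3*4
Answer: A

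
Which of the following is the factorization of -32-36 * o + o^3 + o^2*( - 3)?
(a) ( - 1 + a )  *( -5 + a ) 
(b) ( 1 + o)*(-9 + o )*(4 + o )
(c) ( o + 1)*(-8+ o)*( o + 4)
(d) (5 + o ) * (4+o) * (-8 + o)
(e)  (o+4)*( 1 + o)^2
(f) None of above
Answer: c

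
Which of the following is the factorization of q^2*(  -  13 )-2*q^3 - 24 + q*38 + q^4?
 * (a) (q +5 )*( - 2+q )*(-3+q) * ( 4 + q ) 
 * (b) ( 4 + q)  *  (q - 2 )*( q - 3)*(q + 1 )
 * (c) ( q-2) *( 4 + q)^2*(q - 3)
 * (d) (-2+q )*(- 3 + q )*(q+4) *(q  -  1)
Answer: d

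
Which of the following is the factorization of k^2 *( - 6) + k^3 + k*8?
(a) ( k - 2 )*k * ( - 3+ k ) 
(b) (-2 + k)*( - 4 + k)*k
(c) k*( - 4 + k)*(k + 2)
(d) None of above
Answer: b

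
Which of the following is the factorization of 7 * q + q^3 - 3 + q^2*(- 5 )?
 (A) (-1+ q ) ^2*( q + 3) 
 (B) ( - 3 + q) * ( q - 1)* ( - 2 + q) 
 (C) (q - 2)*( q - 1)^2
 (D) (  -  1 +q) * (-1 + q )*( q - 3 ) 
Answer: D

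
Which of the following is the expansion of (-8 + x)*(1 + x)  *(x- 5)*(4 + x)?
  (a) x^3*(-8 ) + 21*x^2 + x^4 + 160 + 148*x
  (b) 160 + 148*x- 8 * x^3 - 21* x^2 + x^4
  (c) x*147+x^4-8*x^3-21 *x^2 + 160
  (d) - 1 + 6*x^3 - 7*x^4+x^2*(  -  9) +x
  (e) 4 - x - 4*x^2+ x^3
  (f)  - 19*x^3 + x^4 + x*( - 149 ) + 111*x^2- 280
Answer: b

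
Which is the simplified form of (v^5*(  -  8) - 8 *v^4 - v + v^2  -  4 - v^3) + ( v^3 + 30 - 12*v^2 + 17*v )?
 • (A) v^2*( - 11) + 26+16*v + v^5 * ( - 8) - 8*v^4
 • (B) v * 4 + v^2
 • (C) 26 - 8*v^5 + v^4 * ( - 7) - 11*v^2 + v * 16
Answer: A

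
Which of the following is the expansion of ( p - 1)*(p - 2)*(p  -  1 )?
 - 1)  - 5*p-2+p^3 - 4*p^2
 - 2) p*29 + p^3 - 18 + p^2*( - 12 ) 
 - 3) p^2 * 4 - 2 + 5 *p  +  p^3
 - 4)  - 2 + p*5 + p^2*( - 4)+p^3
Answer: 4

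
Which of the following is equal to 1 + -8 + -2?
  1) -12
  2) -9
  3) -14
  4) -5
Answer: 2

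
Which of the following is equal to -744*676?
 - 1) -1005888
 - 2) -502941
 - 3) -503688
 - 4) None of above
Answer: 4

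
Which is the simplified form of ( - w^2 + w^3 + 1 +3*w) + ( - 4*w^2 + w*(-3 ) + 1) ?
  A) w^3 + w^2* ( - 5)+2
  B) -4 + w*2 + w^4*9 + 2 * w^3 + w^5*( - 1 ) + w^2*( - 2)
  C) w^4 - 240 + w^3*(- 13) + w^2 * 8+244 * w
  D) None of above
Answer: A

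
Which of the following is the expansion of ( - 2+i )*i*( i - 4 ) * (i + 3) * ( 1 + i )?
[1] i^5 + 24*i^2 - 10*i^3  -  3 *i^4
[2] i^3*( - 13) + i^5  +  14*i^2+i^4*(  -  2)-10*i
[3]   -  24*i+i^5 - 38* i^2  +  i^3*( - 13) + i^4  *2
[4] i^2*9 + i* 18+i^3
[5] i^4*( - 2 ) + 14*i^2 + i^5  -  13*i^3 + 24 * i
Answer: 5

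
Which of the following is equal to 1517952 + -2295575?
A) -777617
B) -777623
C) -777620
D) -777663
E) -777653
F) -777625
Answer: B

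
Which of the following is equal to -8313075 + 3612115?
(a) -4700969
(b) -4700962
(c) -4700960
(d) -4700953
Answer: c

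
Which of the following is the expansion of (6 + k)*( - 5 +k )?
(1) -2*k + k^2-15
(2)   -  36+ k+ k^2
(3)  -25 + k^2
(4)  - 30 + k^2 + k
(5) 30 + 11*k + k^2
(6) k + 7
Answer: 4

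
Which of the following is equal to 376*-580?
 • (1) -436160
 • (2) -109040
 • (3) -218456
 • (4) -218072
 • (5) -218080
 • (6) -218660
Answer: 5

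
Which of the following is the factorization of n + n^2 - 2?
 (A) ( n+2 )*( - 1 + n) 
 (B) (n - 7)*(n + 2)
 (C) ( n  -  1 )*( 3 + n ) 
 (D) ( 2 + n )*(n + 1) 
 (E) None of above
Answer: A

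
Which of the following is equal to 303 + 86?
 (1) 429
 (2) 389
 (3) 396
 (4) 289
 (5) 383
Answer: 2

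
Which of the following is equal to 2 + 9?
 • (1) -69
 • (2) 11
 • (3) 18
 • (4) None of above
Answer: 2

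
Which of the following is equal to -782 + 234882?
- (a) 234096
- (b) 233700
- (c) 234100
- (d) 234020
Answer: c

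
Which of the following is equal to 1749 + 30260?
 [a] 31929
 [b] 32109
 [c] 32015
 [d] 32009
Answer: d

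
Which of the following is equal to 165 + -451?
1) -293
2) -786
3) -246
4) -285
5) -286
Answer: 5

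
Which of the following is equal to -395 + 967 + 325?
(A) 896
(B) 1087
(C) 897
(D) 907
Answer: C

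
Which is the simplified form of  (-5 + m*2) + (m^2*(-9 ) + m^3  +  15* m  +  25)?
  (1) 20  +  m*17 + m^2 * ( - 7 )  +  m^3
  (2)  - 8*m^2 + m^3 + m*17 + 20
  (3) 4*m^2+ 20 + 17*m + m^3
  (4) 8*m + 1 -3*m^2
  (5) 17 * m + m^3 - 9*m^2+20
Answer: 5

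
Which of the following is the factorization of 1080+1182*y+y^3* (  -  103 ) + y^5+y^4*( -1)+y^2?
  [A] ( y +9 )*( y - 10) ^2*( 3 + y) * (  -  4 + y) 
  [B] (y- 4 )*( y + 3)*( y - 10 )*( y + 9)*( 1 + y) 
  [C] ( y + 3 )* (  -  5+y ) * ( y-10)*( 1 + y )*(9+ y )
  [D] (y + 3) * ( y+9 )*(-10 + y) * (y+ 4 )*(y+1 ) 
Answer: B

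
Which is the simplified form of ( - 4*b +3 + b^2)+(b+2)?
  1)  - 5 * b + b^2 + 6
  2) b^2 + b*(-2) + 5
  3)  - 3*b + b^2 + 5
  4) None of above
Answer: 3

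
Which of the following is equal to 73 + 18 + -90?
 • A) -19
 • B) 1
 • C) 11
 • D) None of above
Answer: B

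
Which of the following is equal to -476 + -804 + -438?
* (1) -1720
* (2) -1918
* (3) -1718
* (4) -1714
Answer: 3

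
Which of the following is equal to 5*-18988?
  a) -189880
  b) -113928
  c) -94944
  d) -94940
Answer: d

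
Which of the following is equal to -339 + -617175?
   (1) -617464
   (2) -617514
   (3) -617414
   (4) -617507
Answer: 2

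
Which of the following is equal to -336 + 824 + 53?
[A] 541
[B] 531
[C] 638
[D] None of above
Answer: A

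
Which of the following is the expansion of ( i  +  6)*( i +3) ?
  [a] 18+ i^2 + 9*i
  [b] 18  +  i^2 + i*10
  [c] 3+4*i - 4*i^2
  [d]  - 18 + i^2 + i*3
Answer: a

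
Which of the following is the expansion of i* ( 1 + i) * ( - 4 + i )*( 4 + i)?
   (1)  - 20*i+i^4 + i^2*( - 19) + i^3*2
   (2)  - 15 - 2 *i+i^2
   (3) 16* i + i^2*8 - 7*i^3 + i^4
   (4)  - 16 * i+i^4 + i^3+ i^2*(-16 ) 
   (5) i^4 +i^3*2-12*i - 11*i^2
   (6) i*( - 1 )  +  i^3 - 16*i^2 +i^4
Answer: 4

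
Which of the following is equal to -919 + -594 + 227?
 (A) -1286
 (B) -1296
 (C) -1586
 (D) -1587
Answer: A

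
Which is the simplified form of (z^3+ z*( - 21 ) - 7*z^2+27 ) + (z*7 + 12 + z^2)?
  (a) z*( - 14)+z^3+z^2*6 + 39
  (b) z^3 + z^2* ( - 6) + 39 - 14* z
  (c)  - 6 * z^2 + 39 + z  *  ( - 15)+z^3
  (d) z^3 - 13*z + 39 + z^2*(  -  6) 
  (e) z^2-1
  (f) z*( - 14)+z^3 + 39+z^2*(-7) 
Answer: b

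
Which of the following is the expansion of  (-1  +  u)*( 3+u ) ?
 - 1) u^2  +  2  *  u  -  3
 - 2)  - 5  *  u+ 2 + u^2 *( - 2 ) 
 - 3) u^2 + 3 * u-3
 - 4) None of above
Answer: 1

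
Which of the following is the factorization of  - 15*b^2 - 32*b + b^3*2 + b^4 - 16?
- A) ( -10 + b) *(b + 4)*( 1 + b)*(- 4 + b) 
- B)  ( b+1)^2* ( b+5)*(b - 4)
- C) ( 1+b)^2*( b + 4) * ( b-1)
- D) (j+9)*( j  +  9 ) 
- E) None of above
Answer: E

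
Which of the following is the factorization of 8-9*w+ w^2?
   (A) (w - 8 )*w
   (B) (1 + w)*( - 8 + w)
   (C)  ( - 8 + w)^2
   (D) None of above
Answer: D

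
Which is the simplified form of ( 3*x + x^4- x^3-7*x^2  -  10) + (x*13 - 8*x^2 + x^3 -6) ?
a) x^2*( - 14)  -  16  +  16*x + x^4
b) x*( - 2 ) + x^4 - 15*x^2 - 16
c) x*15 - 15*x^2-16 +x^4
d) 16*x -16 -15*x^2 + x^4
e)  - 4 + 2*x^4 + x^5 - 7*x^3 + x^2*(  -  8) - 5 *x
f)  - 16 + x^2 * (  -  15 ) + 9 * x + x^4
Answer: d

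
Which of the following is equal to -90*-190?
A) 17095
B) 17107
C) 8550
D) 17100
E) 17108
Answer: D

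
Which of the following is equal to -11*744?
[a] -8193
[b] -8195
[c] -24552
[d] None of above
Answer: d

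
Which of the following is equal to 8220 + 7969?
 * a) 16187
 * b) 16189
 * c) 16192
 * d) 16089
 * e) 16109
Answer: b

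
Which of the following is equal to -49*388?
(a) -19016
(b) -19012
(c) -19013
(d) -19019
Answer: b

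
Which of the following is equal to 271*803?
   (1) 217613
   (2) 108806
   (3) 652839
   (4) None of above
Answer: 1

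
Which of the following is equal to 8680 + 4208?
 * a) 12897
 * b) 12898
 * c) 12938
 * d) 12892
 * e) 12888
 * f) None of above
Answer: e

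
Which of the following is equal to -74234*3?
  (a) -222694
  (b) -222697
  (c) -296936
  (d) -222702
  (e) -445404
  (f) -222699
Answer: d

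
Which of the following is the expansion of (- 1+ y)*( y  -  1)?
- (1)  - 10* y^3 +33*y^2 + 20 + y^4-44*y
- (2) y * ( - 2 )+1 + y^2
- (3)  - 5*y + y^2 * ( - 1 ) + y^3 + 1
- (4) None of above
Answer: 2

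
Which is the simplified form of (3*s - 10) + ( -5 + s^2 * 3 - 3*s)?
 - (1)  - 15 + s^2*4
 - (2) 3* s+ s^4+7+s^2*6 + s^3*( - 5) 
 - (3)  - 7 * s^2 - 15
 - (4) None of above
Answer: 4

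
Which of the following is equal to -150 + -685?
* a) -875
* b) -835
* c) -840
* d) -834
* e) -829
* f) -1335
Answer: b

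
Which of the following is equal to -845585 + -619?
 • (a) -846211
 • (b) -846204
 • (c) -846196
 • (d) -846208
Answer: b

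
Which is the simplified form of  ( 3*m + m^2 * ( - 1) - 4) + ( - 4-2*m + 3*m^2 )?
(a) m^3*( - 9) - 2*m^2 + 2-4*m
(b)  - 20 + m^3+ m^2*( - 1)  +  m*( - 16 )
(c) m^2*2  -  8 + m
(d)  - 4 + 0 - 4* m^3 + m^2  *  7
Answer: c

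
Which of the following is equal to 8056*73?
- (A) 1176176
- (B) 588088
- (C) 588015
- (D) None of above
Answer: B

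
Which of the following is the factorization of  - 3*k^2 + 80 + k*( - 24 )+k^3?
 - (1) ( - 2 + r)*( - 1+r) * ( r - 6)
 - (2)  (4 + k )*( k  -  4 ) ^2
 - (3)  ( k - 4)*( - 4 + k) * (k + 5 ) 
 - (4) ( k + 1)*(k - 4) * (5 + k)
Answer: 3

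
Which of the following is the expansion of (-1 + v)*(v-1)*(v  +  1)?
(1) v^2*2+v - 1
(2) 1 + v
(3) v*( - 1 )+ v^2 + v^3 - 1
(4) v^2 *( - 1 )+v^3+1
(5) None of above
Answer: 5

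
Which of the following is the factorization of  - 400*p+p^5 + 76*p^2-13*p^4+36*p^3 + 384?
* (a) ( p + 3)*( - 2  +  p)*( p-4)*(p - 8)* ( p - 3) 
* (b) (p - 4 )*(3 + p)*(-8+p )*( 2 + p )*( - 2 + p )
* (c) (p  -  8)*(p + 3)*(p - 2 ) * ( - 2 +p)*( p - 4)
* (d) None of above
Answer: c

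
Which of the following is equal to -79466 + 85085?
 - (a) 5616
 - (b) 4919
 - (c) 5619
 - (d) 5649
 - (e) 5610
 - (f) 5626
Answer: c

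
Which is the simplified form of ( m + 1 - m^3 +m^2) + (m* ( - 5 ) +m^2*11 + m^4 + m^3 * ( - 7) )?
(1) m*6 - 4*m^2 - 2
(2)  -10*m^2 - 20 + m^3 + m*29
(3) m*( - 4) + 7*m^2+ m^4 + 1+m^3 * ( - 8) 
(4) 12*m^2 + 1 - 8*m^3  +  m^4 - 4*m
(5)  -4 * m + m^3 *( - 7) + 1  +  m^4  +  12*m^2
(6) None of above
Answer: 4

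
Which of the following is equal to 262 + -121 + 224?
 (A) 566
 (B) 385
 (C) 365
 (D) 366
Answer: C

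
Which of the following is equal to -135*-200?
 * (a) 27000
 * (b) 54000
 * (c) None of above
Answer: a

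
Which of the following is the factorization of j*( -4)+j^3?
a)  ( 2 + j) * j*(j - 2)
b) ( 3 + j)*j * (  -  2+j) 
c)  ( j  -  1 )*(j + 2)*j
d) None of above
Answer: a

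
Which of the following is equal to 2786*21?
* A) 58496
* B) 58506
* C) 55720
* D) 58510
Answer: B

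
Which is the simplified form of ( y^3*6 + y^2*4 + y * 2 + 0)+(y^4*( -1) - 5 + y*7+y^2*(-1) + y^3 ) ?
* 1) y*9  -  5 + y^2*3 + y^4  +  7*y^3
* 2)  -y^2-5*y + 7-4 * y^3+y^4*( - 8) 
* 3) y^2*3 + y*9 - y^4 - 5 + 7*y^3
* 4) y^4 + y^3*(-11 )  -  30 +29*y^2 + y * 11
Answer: 3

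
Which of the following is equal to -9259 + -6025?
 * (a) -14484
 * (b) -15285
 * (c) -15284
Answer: c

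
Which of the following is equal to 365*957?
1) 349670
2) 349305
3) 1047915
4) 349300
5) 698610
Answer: 2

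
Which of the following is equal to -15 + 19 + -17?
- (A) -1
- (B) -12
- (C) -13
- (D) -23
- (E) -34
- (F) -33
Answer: C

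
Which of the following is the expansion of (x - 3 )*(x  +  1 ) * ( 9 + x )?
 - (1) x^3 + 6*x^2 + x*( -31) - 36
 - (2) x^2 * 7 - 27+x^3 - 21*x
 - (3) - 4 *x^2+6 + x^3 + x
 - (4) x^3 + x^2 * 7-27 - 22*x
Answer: 2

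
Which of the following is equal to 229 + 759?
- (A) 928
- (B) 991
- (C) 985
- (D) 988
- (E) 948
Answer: D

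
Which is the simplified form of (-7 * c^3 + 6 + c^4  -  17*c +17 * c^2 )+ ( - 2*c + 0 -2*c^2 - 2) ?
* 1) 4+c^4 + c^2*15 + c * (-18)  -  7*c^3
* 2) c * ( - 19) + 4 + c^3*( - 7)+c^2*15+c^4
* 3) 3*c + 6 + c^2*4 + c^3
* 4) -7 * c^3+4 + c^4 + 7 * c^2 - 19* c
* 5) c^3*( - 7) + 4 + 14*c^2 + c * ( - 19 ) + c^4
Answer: 2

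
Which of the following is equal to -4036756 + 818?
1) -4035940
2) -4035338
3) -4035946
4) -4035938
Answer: 4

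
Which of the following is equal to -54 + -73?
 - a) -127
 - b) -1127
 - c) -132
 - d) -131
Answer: a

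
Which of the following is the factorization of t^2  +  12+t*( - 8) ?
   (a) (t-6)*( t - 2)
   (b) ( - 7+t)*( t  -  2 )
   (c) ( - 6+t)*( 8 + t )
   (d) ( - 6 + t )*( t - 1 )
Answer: a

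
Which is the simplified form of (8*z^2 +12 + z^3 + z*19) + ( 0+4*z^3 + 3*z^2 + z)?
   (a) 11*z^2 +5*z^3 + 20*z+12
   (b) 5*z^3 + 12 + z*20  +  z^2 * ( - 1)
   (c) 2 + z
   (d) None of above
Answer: a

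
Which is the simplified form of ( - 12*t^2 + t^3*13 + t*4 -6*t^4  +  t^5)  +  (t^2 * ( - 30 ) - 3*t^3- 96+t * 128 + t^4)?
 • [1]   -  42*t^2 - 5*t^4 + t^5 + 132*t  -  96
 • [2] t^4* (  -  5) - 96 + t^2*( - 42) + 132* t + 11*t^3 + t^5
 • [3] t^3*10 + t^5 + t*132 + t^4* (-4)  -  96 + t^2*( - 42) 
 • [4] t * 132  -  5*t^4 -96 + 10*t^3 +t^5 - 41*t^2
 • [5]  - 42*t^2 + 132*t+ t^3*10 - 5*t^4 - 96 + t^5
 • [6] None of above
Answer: 5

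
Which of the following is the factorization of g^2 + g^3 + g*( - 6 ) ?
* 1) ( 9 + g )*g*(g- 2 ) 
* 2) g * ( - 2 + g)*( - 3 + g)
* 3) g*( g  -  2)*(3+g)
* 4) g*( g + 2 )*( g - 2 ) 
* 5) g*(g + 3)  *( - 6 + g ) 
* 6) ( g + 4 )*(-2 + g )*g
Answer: 3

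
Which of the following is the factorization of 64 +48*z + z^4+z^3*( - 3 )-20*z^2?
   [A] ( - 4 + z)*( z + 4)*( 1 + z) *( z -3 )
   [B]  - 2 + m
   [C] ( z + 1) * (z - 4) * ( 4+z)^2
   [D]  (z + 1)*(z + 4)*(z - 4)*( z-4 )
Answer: D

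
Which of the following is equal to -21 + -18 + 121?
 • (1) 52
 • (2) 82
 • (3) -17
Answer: 2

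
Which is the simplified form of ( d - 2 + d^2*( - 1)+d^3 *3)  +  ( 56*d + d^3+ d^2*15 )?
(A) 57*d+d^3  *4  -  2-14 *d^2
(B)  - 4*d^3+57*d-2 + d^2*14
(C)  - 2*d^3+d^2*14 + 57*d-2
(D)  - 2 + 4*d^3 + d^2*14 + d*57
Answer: D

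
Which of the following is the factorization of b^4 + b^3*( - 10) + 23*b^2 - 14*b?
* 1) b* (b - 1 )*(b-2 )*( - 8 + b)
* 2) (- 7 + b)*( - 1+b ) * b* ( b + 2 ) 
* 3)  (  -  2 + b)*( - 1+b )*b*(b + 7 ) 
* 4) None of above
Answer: 4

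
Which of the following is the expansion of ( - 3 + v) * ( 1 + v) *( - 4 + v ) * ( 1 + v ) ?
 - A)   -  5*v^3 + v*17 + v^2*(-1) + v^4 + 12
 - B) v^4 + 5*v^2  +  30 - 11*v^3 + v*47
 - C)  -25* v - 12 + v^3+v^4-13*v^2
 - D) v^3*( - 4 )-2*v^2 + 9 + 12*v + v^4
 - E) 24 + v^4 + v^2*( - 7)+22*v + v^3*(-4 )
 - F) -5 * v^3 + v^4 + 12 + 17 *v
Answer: A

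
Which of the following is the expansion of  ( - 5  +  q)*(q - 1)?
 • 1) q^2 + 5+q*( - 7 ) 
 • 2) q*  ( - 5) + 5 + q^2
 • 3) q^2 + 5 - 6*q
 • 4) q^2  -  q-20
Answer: 3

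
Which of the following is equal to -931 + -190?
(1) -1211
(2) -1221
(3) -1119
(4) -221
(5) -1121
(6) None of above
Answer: 5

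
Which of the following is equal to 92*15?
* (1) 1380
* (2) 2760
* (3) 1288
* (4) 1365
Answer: 1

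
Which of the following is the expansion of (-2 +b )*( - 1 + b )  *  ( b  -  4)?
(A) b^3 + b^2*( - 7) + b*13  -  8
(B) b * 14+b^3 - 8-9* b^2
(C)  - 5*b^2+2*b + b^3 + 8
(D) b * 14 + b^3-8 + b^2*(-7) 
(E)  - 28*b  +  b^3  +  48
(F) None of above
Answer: D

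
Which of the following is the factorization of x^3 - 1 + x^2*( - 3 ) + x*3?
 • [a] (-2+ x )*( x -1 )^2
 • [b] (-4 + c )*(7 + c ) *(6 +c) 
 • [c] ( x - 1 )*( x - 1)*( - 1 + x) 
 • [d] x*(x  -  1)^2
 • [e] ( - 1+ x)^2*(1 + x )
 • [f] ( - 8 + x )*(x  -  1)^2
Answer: c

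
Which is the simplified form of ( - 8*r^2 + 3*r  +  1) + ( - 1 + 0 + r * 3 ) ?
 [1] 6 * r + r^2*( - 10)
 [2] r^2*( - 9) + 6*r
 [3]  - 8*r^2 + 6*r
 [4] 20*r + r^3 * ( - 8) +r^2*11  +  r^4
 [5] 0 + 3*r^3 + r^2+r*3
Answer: 3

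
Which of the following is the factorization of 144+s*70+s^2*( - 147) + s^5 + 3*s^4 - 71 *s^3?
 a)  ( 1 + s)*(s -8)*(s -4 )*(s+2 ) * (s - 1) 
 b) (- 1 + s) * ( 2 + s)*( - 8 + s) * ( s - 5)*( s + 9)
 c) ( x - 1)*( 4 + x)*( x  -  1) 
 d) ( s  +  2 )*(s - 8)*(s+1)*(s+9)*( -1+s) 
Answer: d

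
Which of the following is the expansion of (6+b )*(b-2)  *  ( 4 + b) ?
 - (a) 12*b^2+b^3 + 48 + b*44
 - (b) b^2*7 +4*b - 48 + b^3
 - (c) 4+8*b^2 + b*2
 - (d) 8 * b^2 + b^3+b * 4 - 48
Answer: d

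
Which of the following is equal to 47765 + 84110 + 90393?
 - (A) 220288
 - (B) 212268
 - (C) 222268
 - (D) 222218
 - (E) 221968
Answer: C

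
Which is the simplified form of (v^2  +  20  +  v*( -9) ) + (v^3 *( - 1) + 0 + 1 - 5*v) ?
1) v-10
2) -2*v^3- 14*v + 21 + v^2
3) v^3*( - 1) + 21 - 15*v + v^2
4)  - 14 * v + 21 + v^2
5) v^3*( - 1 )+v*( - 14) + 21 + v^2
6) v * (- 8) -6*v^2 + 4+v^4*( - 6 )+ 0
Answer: 5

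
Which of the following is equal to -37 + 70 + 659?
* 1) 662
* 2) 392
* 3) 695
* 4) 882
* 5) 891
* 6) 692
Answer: 6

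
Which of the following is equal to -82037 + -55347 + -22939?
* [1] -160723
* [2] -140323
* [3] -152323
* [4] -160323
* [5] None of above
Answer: 4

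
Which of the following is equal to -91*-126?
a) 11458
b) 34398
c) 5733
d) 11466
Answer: d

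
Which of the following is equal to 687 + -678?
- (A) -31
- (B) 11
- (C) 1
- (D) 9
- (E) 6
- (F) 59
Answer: D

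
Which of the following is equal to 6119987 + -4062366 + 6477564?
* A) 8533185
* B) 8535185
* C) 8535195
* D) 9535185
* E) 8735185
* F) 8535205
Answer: B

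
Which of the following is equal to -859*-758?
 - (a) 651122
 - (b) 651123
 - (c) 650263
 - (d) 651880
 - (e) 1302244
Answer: a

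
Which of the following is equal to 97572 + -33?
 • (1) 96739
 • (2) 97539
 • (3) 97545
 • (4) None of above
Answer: 2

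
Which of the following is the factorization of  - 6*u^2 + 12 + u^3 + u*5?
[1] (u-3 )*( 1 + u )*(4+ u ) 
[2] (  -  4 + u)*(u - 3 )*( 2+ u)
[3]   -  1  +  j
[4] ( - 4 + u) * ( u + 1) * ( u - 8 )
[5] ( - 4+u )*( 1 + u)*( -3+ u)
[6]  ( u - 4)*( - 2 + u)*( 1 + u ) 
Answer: 5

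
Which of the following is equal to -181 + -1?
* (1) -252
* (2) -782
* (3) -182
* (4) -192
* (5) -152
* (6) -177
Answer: 3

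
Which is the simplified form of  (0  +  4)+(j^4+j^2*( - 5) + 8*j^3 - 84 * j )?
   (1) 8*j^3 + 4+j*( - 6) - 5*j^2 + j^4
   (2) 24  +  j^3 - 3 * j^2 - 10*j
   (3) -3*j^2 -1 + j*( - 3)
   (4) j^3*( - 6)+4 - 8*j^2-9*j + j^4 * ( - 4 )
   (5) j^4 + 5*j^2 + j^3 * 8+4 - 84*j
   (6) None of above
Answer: 6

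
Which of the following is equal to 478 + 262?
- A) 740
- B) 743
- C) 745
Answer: A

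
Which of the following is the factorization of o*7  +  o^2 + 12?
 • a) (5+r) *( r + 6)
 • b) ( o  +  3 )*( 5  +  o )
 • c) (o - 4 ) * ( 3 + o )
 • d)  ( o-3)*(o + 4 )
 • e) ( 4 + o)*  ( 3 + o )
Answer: e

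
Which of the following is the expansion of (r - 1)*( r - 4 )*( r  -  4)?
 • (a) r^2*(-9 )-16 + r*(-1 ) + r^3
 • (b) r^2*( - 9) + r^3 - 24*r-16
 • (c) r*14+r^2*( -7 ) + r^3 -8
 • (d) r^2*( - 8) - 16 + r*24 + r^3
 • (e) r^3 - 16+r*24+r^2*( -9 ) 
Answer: e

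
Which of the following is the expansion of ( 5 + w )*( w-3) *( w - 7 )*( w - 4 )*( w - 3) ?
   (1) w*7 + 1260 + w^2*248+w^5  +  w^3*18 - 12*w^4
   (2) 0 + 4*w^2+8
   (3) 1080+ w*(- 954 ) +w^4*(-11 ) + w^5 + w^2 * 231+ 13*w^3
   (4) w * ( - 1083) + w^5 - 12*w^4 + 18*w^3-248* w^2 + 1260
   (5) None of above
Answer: 5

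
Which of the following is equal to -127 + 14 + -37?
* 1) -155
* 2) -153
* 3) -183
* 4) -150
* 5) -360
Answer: 4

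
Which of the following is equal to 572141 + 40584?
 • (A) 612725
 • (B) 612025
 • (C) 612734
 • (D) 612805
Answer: A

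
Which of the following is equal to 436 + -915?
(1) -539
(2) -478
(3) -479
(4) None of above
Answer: 3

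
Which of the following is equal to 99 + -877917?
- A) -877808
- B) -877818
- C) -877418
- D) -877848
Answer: B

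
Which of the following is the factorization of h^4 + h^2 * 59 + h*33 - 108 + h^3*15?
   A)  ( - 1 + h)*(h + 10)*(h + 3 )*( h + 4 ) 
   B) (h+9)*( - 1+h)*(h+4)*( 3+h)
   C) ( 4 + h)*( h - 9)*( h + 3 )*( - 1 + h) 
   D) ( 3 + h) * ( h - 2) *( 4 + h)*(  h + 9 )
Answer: B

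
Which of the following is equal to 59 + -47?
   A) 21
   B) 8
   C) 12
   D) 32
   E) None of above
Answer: C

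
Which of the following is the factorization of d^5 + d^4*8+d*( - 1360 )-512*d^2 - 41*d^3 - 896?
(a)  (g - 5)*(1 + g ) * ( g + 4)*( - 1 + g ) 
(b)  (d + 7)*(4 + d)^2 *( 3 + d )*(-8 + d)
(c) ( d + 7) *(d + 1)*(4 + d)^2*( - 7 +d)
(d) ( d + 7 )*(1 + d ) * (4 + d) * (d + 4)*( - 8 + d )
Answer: d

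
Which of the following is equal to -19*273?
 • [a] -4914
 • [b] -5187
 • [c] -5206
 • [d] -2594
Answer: b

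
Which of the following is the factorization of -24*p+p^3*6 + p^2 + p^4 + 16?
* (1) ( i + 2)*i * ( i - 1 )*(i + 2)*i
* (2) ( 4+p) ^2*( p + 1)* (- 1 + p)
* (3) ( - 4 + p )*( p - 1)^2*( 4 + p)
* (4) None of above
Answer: 4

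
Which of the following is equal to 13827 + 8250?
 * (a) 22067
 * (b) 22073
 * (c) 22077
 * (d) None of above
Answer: c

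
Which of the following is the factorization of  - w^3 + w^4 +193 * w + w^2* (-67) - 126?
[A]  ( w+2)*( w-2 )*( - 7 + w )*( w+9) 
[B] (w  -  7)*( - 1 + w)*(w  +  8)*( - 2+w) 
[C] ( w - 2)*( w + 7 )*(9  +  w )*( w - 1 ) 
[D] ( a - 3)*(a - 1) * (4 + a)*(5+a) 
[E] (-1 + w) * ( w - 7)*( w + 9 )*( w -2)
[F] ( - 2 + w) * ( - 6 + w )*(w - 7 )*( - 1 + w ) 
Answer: E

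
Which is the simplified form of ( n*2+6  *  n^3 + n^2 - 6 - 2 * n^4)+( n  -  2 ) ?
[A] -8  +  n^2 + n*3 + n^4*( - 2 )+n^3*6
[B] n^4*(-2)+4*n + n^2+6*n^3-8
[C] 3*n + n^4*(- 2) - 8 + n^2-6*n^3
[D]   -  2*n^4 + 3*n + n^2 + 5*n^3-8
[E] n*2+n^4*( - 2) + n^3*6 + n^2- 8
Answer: A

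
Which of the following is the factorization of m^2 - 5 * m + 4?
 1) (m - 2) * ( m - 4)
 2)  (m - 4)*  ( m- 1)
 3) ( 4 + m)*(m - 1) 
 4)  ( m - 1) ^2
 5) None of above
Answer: 2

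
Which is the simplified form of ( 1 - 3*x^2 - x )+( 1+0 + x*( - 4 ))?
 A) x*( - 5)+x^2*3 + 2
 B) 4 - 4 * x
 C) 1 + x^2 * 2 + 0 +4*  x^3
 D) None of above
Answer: D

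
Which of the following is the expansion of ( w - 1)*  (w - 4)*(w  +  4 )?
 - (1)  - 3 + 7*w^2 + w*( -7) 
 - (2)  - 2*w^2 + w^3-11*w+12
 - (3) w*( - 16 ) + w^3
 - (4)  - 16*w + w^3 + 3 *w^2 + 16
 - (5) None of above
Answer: 5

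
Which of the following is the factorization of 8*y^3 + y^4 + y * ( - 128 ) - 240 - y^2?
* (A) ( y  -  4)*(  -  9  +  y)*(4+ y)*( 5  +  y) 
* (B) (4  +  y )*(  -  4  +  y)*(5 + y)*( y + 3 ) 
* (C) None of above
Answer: B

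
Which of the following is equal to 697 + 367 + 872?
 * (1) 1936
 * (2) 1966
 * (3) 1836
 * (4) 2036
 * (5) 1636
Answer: 1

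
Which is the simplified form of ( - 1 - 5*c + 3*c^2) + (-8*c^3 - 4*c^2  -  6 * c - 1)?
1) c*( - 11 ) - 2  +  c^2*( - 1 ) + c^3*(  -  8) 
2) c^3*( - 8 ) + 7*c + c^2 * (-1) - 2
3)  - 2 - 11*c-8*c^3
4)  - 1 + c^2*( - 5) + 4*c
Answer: 1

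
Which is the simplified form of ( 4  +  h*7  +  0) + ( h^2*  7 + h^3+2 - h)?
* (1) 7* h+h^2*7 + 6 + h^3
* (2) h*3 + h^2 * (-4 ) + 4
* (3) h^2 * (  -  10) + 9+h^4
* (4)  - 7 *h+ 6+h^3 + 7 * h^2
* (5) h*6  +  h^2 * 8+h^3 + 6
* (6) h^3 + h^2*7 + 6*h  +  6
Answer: 6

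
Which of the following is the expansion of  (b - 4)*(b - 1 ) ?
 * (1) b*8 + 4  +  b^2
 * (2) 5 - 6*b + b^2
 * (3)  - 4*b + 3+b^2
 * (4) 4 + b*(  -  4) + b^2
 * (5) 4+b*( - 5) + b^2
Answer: 5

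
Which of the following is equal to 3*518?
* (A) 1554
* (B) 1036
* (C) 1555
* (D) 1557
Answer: A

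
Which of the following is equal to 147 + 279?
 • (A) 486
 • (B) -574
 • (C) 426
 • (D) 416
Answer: C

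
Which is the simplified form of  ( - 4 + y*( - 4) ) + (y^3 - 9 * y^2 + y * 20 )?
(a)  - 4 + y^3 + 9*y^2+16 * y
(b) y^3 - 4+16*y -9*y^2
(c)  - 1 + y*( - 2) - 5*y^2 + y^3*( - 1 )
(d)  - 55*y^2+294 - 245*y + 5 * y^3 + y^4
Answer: b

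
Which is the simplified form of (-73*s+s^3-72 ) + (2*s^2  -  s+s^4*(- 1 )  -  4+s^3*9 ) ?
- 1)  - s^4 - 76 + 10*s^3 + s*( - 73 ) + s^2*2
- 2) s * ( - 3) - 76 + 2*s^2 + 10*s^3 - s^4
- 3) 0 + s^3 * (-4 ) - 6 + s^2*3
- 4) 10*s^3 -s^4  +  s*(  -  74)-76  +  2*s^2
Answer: 4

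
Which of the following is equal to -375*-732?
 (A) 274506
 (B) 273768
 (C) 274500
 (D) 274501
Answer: C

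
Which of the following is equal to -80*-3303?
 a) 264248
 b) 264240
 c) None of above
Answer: b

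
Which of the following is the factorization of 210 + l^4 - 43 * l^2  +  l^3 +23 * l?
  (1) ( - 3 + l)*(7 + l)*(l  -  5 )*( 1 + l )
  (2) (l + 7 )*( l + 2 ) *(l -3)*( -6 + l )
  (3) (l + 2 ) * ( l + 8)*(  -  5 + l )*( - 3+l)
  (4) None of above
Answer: 4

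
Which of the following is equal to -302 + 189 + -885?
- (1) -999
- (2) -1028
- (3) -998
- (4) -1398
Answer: 3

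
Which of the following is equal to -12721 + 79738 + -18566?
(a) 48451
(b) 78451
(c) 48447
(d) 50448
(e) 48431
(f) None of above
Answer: a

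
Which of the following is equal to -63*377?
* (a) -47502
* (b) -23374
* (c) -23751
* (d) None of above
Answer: c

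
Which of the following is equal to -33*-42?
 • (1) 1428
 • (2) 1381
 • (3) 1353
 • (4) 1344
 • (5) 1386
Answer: 5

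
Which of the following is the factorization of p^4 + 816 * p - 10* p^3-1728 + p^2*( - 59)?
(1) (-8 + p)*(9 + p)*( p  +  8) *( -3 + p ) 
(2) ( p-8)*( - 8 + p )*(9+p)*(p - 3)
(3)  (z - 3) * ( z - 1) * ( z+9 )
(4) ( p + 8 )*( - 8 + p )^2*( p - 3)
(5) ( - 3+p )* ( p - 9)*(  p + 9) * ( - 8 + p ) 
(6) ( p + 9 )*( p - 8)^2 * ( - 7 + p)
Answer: 2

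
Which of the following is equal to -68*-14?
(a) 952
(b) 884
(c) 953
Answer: a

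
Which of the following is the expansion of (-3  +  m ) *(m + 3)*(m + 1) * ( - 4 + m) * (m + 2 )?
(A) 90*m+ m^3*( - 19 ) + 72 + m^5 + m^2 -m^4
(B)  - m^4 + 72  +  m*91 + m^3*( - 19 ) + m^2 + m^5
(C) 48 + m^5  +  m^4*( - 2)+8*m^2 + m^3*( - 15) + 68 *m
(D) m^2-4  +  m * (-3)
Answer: A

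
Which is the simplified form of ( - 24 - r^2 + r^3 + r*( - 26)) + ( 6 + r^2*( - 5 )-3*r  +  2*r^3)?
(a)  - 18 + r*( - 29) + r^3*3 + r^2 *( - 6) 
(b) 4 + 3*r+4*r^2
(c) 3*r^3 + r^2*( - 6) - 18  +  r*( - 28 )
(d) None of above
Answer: a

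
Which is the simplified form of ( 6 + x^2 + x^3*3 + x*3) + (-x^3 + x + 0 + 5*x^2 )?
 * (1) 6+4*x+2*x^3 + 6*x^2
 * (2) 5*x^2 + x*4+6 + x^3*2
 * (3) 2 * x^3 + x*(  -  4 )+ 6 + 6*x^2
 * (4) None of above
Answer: 1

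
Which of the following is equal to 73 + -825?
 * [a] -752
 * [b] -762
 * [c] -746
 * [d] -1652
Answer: a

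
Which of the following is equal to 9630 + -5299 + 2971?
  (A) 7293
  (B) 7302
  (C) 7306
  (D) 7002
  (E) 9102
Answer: B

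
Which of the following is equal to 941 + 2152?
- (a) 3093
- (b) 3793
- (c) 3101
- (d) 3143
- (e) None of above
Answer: a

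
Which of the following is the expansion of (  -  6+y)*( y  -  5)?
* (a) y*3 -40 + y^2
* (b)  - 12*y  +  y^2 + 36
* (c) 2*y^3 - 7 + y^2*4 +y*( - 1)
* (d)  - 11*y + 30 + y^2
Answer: d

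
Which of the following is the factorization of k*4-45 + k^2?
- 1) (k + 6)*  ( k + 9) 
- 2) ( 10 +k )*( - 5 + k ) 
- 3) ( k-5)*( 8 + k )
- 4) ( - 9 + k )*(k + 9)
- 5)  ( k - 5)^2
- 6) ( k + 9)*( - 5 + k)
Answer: 6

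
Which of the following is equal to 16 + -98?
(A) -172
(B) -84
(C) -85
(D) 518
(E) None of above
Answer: E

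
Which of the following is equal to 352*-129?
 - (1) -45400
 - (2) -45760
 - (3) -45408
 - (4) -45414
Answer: 3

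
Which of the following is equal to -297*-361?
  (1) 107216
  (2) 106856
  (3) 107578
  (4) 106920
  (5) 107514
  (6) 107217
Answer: 6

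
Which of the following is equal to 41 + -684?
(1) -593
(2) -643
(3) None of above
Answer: 2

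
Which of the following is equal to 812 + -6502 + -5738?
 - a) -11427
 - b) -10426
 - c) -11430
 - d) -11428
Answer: d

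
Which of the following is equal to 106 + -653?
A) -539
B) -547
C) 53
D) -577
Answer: B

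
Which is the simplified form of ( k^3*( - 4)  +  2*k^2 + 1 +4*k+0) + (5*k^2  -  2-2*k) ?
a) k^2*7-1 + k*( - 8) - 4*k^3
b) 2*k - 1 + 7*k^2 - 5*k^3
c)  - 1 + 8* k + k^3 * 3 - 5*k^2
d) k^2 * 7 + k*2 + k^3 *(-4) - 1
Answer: d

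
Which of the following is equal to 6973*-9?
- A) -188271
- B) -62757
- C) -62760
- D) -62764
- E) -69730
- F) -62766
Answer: B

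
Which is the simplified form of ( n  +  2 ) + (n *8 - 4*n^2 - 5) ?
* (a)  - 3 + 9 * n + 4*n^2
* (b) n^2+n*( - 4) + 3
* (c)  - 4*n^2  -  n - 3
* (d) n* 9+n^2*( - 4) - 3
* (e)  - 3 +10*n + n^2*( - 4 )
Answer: d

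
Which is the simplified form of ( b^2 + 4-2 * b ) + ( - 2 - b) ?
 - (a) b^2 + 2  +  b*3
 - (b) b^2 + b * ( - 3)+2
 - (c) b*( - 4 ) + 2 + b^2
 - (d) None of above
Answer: b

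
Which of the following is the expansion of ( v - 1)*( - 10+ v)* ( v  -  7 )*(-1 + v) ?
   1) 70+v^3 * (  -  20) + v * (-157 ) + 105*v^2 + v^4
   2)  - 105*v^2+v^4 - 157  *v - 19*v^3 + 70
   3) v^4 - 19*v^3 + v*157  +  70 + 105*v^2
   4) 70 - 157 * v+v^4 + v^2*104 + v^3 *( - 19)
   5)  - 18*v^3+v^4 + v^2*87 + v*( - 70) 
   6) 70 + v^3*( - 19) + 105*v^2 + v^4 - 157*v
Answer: 6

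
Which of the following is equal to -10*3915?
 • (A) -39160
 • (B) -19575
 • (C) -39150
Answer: C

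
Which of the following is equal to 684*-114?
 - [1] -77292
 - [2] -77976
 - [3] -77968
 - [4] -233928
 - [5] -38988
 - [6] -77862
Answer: 2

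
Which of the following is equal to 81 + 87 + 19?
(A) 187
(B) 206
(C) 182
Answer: A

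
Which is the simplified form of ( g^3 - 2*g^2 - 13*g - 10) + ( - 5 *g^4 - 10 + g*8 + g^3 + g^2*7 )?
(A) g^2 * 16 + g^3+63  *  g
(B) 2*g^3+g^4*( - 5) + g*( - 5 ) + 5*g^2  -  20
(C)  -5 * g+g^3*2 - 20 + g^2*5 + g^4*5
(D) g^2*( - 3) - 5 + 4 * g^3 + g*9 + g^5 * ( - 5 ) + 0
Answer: B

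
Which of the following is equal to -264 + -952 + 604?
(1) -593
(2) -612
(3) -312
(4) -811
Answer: 2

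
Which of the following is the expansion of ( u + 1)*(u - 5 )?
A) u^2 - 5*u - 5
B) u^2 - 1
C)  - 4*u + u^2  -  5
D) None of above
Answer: C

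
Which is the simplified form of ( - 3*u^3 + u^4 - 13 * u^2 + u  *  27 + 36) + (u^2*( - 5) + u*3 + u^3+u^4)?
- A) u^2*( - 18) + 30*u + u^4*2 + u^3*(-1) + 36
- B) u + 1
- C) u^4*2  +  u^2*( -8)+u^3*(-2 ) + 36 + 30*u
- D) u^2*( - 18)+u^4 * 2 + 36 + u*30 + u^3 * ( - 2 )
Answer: D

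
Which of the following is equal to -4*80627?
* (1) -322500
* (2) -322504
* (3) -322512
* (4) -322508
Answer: 4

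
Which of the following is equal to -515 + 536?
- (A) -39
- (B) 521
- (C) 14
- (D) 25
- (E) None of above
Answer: E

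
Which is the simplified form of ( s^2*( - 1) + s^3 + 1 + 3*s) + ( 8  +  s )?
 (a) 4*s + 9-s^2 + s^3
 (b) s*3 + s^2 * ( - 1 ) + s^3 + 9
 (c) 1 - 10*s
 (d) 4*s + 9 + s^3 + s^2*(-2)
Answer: a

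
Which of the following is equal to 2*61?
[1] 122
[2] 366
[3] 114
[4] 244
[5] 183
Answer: 1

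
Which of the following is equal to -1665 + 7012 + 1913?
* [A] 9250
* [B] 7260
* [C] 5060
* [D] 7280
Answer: B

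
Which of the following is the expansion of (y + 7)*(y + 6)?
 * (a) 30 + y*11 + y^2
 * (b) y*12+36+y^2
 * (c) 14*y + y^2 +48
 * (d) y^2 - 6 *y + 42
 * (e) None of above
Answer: e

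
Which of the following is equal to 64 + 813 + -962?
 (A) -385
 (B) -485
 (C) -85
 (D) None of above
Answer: C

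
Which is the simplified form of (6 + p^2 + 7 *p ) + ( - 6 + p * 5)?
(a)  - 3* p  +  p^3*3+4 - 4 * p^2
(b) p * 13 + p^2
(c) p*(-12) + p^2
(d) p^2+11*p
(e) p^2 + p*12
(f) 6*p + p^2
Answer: e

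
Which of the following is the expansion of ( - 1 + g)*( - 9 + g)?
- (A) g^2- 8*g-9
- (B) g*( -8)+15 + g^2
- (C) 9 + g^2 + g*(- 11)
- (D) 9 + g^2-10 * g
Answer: D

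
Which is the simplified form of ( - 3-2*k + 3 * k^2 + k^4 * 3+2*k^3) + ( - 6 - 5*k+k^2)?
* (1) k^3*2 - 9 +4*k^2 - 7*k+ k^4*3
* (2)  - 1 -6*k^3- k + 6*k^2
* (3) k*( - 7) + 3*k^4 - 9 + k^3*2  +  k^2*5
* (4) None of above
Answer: 1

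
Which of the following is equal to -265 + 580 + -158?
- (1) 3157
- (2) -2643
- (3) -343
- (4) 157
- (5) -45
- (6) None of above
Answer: 4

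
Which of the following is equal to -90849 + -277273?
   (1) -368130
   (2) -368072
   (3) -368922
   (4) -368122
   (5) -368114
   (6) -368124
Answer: 4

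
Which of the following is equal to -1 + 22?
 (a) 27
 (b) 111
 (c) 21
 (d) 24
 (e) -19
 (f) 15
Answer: c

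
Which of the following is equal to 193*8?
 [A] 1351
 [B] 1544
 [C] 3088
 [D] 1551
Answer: B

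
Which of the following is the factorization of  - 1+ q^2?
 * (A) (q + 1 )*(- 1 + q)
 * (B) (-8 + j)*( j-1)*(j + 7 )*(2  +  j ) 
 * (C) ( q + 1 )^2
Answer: A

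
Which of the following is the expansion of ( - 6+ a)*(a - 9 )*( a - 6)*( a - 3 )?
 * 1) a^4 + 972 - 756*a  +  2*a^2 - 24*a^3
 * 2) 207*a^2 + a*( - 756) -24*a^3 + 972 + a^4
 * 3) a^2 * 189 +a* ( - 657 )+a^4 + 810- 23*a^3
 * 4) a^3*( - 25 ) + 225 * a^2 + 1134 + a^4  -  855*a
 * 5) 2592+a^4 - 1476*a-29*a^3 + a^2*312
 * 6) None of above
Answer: 2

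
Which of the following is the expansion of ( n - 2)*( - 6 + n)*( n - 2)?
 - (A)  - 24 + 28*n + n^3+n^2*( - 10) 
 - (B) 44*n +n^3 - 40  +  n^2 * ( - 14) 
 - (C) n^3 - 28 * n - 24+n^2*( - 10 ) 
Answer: A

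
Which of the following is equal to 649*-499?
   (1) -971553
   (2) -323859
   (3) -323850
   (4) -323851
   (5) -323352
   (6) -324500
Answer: 4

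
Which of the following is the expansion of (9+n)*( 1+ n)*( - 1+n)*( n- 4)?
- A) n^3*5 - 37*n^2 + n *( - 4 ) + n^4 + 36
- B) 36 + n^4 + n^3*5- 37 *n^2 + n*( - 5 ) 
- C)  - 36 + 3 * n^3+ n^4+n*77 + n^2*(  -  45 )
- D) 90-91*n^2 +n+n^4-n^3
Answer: B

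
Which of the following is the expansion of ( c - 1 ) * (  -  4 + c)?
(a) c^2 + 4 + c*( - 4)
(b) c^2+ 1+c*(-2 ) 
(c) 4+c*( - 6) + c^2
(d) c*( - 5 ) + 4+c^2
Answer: d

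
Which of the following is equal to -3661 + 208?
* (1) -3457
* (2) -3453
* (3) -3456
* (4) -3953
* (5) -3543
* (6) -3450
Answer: 2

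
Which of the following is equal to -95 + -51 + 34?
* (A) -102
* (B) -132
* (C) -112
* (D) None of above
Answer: C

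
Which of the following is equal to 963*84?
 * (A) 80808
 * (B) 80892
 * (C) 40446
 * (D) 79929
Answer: B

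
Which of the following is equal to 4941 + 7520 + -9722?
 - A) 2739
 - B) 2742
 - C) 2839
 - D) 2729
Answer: A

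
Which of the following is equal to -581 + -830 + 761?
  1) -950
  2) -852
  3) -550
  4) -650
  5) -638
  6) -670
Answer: 4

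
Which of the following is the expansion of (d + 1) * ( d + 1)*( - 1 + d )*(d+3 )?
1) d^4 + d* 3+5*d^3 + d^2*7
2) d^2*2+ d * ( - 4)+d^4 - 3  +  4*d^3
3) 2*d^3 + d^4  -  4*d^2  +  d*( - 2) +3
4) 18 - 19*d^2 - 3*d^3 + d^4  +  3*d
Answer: 2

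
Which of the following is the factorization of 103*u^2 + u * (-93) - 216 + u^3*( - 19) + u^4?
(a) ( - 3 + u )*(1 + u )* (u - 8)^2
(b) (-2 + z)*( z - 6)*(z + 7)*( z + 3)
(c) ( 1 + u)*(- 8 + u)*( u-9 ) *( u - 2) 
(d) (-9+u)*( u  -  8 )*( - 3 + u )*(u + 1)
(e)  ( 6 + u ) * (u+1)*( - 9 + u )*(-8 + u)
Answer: d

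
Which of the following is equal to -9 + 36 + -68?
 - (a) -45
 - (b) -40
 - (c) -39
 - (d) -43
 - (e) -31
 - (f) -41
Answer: f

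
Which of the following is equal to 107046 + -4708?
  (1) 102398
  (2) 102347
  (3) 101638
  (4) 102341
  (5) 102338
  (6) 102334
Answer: 5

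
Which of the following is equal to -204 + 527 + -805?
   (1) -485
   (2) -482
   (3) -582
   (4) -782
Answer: 2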